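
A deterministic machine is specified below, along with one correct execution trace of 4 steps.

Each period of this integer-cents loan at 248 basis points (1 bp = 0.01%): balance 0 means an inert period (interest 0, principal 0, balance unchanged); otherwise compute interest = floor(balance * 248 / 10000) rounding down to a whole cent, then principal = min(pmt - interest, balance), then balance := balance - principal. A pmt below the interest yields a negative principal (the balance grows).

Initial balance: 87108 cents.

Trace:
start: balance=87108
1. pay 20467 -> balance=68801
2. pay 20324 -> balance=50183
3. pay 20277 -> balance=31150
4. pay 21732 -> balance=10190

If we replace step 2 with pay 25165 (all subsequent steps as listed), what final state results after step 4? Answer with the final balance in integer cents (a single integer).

(re-executing from step 2 with the substitution; state before step 2: balance=68801)
2. pay 25165 -> balance=45342
3. pay 20277 -> balance=26189
4. pay 21732 -> balance=5106

5106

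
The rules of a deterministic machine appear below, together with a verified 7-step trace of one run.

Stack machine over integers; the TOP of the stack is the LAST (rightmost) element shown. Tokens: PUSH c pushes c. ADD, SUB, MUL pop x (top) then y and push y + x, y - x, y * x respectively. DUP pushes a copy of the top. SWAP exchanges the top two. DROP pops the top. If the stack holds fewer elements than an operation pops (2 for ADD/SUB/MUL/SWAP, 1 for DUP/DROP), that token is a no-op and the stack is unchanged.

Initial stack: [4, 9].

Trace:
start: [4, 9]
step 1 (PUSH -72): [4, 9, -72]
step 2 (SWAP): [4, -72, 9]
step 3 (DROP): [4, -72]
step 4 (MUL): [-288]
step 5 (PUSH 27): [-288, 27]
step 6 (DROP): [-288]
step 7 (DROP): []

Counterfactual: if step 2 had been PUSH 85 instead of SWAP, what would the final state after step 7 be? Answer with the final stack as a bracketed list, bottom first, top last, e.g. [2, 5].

[4]

(re-executing from step 2 with the substitution; state before step 2: [4, 9, -72])
step 2 (PUSH 85): [4, 9, -72, 85]
step 3 (DROP): [4, 9, -72]
step 4 (MUL): [4, -648]
step 5 (PUSH 27): [4, -648, 27]
step 6 (DROP): [4, -648]
step 7 (DROP): [4]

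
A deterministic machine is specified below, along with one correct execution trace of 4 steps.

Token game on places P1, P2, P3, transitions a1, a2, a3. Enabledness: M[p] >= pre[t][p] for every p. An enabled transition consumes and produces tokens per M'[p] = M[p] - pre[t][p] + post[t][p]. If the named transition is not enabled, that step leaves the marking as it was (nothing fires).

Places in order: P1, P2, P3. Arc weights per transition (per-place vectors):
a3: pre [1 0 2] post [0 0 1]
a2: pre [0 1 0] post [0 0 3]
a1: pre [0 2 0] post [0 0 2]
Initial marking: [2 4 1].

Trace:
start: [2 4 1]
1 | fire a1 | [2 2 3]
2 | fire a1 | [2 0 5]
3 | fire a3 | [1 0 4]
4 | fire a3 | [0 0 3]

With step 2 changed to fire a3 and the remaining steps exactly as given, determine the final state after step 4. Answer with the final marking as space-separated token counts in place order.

(re-executing from step 2 with the substitution; state before step 2: [2 2 3])
2 | fire a3 | [1 2 2]
3 | fire a3 | [0 2 1]
4 | fire a3 | [0 2 1]

0 2 1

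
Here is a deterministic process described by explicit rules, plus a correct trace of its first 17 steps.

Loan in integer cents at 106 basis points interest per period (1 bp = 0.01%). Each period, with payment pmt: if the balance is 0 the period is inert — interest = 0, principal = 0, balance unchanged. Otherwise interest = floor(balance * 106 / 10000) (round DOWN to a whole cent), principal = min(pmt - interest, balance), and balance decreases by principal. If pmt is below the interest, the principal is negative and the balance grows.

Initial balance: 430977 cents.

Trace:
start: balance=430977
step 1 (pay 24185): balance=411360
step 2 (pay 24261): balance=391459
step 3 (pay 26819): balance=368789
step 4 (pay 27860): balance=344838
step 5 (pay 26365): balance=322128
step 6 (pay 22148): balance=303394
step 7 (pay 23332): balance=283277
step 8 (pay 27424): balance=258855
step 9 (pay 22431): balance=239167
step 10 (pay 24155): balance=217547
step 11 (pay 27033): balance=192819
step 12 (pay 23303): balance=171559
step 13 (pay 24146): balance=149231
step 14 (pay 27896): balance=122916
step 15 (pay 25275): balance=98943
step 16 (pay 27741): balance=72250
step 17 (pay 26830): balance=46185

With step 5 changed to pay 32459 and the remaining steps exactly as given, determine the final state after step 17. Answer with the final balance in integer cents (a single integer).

(re-executing from step 5 with the substitution; state before step 5: balance=344838)
step 5 (pay 32459): balance=316034
step 6 (pay 22148): balance=297235
step 7 (pay 23332): balance=277053
step 8 (pay 27424): balance=252565
step 9 (pay 22431): balance=232811
step 10 (pay 24155): balance=211123
step 11 (pay 27033): balance=186327
step 12 (pay 23303): balance=164999
step 13 (pay 24146): balance=142601
step 14 (pay 27896): balance=116216
step 15 (pay 25275): balance=92172
step 16 (pay 27741): balance=65408
step 17 (pay 26830): balance=39271

39271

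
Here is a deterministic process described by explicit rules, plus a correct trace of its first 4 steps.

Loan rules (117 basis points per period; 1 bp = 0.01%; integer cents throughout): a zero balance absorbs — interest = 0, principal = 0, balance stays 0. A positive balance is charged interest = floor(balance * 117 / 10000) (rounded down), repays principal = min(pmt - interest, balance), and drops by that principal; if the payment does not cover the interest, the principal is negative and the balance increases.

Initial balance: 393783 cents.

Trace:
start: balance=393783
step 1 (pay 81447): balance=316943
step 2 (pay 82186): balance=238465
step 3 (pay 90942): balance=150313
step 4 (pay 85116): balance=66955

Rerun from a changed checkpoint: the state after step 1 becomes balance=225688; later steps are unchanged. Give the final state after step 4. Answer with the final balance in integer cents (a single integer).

state after step 1 := balance=225688
step 2 (pay 82186): balance=146142
step 3 (pay 90942): balance=56909
step 4 (pay 85116): balance=0

0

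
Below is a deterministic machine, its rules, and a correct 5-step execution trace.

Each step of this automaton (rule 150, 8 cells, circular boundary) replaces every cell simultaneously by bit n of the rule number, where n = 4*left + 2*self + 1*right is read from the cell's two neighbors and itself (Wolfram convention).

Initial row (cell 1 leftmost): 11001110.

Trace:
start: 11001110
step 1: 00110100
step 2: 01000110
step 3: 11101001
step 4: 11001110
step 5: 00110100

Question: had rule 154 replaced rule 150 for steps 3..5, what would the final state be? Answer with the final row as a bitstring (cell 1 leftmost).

(re-executing steps 3..5 under rule 154; state before step 3: 01000110)
step 3: 10101101
step 4: 00001001
step 5: 10010110

10010110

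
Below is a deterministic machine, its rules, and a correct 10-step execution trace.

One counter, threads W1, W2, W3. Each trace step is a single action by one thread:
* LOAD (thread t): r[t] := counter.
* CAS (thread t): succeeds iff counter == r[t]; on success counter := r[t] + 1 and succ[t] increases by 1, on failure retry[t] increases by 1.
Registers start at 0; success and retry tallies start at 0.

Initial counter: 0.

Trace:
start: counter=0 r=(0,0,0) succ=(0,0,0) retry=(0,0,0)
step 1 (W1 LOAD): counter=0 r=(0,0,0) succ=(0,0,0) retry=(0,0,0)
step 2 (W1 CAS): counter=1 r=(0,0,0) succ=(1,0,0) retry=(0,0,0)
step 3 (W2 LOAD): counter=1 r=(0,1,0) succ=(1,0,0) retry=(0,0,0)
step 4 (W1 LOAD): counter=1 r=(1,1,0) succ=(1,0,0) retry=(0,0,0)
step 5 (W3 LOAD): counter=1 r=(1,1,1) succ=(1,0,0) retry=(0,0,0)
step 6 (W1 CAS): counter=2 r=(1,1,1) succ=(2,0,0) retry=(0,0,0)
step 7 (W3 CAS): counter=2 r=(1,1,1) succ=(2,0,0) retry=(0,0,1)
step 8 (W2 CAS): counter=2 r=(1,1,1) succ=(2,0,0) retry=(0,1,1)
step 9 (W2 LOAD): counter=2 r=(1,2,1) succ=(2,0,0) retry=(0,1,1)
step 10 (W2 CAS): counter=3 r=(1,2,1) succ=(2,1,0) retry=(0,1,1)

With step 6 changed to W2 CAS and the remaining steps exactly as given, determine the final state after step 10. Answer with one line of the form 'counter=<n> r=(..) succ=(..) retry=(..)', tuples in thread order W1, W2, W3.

(re-executing from step 6 with the substitution; state before step 6: counter=1 r=(1,1,1) succ=(1,0,0) retry=(0,0,0))
step 6 (W2 CAS): counter=2 r=(1,1,1) succ=(1,1,0) retry=(0,0,0)
step 7 (W3 CAS): counter=2 r=(1,1,1) succ=(1,1,0) retry=(0,0,1)
step 8 (W2 CAS): counter=2 r=(1,1,1) succ=(1,1,0) retry=(0,1,1)
step 9 (W2 LOAD): counter=2 r=(1,2,1) succ=(1,1,0) retry=(0,1,1)
step 10 (W2 CAS): counter=3 r=(1,2,1) succ=(1,2,0) retry=(0,1,1)

counter=3 r=(1,2,1) succ=(1,2,0) retry=(0,1,1)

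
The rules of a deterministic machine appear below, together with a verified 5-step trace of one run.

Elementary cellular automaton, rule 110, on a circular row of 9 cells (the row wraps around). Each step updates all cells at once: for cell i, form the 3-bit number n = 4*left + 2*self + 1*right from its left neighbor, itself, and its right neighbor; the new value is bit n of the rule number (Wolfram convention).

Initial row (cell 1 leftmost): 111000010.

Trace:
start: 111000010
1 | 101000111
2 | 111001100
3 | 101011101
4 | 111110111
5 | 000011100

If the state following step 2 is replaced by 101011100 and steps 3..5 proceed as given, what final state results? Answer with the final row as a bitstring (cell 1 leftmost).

state after step 2 := 101011100
3 | 111110101
4 | 000011111
5 | 000110001

000110001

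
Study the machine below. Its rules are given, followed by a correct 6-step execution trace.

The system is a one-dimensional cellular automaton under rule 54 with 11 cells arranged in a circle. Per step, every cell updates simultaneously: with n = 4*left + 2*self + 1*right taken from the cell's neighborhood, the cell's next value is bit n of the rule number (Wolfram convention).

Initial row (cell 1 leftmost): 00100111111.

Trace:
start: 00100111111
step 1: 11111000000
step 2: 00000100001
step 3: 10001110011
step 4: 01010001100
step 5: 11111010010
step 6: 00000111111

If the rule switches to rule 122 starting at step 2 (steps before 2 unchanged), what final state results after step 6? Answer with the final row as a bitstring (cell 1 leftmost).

01110011110

(re-executing steps 2..6 under rule 122; state before step 2: 11111000000)
step 2: 10001100001
step 3: 11011110011
step 4: 01110011110
step 5: 11011110011
step 6: 01110011110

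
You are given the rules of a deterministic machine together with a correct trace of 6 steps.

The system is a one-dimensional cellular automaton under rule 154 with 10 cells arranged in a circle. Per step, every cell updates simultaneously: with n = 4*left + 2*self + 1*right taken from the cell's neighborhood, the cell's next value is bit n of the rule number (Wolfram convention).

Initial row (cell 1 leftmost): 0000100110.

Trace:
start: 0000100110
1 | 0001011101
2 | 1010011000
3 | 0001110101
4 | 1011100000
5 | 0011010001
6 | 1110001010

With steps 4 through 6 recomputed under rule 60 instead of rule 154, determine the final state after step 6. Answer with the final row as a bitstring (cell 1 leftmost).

(re-executing steps 4..6 under rule 60; state before step 4: 0001110101)
4 | 1001001111
5 | 0101101000
6 | 0111011100

0111011100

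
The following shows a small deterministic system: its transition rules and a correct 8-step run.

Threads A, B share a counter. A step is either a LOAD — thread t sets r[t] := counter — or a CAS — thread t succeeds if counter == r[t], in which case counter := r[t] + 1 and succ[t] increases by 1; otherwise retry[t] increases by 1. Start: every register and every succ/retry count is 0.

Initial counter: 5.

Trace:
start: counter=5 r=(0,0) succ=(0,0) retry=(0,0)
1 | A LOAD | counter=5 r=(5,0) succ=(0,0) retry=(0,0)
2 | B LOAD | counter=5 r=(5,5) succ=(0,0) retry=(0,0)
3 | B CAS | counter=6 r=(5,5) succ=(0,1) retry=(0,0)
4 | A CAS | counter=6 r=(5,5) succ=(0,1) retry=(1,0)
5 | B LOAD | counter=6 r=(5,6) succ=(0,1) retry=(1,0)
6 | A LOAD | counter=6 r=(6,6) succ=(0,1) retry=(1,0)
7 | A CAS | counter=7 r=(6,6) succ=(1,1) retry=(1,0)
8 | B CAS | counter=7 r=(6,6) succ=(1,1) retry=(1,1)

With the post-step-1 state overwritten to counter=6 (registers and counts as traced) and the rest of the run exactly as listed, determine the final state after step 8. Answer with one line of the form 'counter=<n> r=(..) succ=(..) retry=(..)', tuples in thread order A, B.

counter=8 r=(7,7) succ=(1,1) retry=(1,1)

state after step 1 := counter=6 r=(5,0) succ=(0,0) retry=(0,0)
2 | B LOAD | counter=6 r=(5,6) succ=(0,0) retry=(0,0)
3 | B CAS | counter=7 r=(5,6) succ=(0,1) retry=(0,0)
4 | A CAS | counter=7 r=(5,6) succ=(0,1) retry=(1,0)
5 | B LOAD | counter=7 r=(5,7) succ=(0,1) retry=(1,0)
6 | A LOAD | counter=7 r=(7,7) succ=(0,1) retry=(1,0)
7 | A CAS | counter=8 r=(7,7) succ=(1,1) retry=(1,0)
8 | B CAS | counter=8 r=(7,7) succ=(1,1) retry=(1,1)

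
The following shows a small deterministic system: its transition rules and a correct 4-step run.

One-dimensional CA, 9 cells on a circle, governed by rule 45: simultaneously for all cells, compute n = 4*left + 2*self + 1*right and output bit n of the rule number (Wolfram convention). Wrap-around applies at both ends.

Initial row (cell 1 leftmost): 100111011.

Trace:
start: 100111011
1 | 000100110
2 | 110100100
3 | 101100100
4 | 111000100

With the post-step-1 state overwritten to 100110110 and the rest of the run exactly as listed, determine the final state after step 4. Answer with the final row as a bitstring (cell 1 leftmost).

010100110

state after step 1 := 100110110
2 | 100101101
3 | 000111011
4 | 010100110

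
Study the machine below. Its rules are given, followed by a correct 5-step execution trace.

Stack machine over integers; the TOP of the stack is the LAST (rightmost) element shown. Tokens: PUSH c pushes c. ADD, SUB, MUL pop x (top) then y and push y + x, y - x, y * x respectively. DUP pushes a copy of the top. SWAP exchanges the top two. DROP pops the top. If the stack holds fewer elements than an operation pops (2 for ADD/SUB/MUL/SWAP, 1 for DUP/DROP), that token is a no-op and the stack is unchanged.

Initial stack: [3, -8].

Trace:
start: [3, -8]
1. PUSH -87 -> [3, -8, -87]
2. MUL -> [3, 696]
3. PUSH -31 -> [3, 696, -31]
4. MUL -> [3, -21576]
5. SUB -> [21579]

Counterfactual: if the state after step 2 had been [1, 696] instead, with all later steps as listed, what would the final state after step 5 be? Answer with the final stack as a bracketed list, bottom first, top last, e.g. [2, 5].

state after step 2 := [1, 696]
3. PUSH -31 -> [1, 696, -31]
4. MUL -> [1, -21576]
5. SUB -> [21577]

[21577]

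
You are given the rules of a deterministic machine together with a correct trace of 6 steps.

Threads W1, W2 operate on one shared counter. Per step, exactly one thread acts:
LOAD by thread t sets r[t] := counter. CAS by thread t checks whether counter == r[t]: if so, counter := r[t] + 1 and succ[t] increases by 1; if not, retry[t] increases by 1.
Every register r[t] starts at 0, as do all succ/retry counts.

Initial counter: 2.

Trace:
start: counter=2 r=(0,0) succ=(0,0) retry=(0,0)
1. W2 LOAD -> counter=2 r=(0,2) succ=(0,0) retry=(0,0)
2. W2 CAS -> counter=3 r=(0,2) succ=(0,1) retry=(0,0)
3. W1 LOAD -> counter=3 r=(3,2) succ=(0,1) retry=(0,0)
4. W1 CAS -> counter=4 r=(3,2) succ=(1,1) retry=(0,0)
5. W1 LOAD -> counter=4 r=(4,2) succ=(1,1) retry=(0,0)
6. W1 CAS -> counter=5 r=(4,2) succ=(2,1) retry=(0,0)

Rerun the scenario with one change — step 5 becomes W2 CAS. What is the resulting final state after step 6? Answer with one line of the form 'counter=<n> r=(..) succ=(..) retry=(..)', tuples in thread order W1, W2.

counter=4 r=(3,2) succ=(1,1) retry=(1,1)

(re-executing from step 5 with the substitution; state before step 5: counter=4 r=(3,2) succ=(1,1) retry=(0,0))
5. W2 CAS -> counter=4 r=(3,2) succ=(1,1) retry=(0,1)
6. W1 CAS -> counter=4 r=(3,2) succ=(1,1) retry=(1,1)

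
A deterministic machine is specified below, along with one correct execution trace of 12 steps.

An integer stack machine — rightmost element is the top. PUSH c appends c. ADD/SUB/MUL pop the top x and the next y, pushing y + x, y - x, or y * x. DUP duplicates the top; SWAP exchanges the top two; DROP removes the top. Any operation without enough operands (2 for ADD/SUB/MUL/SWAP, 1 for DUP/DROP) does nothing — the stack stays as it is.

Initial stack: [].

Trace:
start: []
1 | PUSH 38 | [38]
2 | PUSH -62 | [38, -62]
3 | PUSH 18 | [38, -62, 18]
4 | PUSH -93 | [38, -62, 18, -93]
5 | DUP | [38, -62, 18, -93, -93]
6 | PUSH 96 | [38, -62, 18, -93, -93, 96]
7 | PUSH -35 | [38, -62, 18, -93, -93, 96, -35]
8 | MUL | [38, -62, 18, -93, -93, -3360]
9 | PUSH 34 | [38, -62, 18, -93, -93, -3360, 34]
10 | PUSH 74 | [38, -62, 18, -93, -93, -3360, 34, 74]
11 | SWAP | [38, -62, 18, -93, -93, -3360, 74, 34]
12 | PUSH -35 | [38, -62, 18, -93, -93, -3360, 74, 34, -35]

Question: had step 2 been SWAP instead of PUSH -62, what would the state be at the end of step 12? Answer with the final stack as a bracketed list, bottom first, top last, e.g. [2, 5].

(re-executing from step 2 with the substitution; state before step 2: [38])
2 | SWAP | [38]
3 | PUSH 18 | [38, 18]
4 | PUSH -93 | [38, 18, -93]
5 | DUP | [38, 18, -93, -93]
6 | PUSH 96 | [38, 18, -93, -93, 96]
7 | PUSH -35 | [38, 18, -93, -93, 96, -35]
8 | MUL | [38, 18, -93, -93, -3360]
9 | PUSH 34 | [38, 18, -93, -93, -3360, 34]
10 | PUSH 74 | [38, 18, -93, -93, -3360, 34, 74]
11 | SWAP | [38, 18, -93, -93, -3360, 74, 34]
12 | PUSH -35 | [38, 18, -93, -93, -3360, 74, 34, -35]

[38, 18, -93, -93, -3360, 74, 34, -35]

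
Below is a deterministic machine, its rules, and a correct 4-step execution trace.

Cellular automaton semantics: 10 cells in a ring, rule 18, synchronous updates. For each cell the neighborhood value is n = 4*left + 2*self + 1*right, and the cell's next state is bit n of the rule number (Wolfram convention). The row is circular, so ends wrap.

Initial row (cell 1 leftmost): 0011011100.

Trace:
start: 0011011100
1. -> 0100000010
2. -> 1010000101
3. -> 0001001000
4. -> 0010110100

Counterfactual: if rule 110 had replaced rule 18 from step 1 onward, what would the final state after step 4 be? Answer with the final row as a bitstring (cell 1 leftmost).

0101111111

(re-executing steps 1..4 under rule 110; state before step 1: 0011011100)
1. -> 0111110100
2. -> 1100011100
3. -> 1100110101
4. -> 0101111111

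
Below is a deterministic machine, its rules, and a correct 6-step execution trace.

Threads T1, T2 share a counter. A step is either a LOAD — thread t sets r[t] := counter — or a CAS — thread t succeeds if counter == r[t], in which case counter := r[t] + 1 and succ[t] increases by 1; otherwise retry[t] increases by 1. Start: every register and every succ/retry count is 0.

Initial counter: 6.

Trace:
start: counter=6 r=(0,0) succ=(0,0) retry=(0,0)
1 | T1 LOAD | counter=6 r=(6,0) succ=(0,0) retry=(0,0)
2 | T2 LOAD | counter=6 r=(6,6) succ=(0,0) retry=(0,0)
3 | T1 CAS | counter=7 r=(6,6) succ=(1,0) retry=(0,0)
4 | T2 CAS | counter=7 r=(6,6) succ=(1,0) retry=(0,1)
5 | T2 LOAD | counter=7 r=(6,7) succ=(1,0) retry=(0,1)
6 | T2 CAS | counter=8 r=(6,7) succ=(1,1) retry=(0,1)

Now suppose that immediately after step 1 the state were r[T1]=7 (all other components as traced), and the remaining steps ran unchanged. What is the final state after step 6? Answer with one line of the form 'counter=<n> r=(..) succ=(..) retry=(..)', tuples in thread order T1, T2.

counter=8 r=(7,7) succ=(0,2) retry=(1,0)

state after step 1 := counter=6 r=(7,0) succ=(0,0) retry=(0,0)
2 | T2 LOAD | counter=6 r=(7,6) succ=(0,0) retry=(0,0)
3 | T1 CAS | counter=6 r=(7,6) succ=(0,0) retry=(1,0)
4 | T2 CAS | counter=7 r=(7,6) succ=(0,1) retry=(1,0)
5 | T2 LOAD | counter=7 r=(7,7) succ=(0,1) retry=(1,0)
6 | T2 CAS | counter=8 r=(7,7) succ=(0,2) retry=(1,0)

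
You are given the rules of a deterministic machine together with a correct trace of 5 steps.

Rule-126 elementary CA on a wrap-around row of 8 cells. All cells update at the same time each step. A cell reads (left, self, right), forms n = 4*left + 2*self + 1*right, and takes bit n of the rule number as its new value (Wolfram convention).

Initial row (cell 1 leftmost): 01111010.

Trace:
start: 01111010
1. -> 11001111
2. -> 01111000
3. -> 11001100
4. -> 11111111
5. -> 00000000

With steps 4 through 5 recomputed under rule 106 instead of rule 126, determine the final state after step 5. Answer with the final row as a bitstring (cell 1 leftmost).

01110111

(re-executing steps 4..5 under rule 106; state before step 4: 11001100)
4. -> 11011101
5. -> 01110111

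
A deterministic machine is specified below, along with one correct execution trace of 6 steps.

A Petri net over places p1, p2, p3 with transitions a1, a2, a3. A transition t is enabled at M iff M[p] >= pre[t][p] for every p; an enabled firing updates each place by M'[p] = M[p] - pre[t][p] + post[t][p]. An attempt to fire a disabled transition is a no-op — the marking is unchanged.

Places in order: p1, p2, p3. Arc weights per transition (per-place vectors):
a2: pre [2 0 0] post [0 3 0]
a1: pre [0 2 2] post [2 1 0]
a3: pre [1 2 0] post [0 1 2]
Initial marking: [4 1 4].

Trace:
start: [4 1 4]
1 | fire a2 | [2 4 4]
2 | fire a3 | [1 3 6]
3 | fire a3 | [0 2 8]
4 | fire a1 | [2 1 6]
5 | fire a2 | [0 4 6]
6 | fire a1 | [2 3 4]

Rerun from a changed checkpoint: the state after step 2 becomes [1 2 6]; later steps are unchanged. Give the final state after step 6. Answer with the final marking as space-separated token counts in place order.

state after step 2 := [1 2 6]
3 | fire a3 | [0 1 8]
4 | fire a1 | [0 1 8]
5 | fire a2 | [0 1 8]
6 | fire a1 | [0 1 8]

0 1 8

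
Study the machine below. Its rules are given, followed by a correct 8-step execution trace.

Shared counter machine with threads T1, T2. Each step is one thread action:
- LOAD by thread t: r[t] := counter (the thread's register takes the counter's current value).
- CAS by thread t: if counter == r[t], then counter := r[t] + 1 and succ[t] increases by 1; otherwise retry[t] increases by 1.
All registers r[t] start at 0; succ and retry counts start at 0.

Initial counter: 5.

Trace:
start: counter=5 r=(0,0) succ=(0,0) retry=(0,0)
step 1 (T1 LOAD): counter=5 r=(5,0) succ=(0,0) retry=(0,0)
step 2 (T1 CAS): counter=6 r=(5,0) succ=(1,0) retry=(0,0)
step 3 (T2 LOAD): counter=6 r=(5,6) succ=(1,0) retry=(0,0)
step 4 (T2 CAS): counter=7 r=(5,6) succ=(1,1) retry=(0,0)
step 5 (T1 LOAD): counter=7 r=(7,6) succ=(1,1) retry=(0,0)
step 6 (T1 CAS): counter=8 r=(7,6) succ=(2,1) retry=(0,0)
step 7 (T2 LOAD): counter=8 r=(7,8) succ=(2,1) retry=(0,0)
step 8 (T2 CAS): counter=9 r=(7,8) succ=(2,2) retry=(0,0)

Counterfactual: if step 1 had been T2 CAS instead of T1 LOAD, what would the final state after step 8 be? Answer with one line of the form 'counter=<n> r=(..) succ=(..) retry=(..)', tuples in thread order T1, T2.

counter=8 r=(6,7) succ=(1,2) retry=(1,1)

(re-executing from step 1 with the substitution; state before step 1: counter=5 r=(0,0) succ=(0,0) retry=(0,0))
step 1 (T2 CAS): counter=5 r=(0,0) succ=(0,0) retry=(0,1)
step 2 (T1 CAS): counter=5 r=(0,0) succ=(0,0) retry=(1,1)
step 3 (T2 LOAD): counter=5 r=(0,5) succ=(0,0) retry=(1,1)
step 4 (T2 CAS): counter=6 r=(0,5) succ=(0,1) retry=(1,1)
step 5 (T1 LOAD): counter=6 r=(6,5) succ=(0,1) retry=(1,1)
step 6 (T1 CAS): counter=7 r=(6,5) succ=(1,1) retry=(1,1)
step 7 (T2 LOAD): counter=7 r=(6,7) succ=(1,1) retry=(1,1)
step 8 (T2 CAS): counter=8 r=(6,7) succ=(1,2) retry=(1,1)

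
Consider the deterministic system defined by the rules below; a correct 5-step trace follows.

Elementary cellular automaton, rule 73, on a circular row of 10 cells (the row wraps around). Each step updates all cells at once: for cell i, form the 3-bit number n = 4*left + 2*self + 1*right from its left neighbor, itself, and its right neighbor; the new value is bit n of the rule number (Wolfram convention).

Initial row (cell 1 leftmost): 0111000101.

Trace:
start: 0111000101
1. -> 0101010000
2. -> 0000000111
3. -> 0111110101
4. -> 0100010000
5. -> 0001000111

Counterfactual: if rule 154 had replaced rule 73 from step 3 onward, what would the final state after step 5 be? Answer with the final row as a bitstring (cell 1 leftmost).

1010111010

(re-executing steps 3..5 under rule 154; state before step 3: 0000000111)
3. -> 1000001110
4. -> 0100011100
5. -> 1010111010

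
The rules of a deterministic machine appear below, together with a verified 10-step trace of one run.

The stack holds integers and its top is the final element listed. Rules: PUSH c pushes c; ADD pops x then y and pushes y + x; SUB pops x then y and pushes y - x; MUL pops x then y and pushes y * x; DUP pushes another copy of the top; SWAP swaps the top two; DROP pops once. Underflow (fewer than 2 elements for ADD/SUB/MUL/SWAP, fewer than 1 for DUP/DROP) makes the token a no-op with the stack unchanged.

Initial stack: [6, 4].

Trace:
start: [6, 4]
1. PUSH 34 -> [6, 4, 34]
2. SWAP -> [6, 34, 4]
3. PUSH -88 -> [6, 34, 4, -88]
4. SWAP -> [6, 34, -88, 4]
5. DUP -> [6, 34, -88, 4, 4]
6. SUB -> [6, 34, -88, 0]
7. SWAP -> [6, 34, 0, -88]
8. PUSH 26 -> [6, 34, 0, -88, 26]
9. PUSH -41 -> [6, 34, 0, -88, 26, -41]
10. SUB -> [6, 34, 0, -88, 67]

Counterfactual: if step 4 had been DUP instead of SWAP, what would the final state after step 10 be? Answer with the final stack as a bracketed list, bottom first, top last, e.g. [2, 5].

[6, 34, 4, 0, -88, 67]

(re-executing from step 4 with the substitution; state before step 4: [6, 34, 4, -88])
4. DUP -> [6, 34, 4, -88, -88]
5. DUP -> [6, 34, 4, -88, -88, -88]
6. SUB -> [6, 34, 4, -88, 0]
7. SWAP -> [6, 34, 4, 0, -88]
8. PUSH 26 -> [6, 34, 4, 0, -88, 26]
9. PUSH -41 -> [6, 34, 4, 0, -88, 26, -41]
10. SUB -> [6, 34, 4, 0, -88, 67]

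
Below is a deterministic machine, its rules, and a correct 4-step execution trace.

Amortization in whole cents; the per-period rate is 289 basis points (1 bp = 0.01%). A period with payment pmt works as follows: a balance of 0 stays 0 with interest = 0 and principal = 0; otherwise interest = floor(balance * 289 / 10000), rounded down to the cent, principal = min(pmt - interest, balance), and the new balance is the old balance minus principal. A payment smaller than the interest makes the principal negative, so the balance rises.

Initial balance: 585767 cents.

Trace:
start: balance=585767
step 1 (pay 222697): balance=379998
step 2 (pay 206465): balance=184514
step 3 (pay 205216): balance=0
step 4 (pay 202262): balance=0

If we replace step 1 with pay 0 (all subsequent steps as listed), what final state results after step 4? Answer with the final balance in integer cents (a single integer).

24492

(re-executing from step 1 with the substitution; state before step 1: balance=585767)
step 1 (pay 0): balance=602695
step 2 (pay 206465): balance=413647
step 3 (pay 205216): balance=220385
step 4 (pay 202262): balance=24492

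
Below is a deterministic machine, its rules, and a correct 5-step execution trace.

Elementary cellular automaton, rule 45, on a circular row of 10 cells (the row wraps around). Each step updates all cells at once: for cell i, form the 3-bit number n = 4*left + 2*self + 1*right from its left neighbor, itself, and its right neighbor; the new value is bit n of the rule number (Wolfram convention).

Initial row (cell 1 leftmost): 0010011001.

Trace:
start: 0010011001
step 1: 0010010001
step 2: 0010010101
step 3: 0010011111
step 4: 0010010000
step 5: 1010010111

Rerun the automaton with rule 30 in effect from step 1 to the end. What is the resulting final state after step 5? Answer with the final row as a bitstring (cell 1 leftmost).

(re-executing steps 1..5 under rule 30; state before step 1: 0010011001)
step 1: 1111110111
step 2: 0000000100
step 3: 0000001110
step 4: 0000011001
step 5: 1000110111

1000110111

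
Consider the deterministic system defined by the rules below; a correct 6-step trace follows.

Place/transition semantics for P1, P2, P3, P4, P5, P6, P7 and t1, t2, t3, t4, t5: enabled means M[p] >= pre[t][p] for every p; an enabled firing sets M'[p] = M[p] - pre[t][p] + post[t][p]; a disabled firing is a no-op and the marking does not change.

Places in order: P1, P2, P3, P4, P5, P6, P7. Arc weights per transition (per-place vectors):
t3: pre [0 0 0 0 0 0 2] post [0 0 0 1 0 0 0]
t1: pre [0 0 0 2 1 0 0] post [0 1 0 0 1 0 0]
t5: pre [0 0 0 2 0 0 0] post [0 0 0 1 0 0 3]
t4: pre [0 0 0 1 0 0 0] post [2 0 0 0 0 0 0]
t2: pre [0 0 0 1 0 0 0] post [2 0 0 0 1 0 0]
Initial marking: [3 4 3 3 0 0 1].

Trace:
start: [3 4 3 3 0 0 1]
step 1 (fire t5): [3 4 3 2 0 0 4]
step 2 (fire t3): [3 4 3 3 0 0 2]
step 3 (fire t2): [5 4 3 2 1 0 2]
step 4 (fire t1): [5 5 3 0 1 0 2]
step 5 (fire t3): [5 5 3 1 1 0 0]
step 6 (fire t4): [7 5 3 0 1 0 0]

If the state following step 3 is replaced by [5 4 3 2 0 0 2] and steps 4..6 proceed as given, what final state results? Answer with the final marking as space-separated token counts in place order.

7 4 3 2 0 0 0

state after step 3 := [5 4 3 2 0 0 2]
step 4 (fire t1): [5 4 3 2 0 0 2]
step 5 (fire t3): [5 4 3 3 0 0 0]
step 6 (fire t4): [7 4 3 2 0 0 0]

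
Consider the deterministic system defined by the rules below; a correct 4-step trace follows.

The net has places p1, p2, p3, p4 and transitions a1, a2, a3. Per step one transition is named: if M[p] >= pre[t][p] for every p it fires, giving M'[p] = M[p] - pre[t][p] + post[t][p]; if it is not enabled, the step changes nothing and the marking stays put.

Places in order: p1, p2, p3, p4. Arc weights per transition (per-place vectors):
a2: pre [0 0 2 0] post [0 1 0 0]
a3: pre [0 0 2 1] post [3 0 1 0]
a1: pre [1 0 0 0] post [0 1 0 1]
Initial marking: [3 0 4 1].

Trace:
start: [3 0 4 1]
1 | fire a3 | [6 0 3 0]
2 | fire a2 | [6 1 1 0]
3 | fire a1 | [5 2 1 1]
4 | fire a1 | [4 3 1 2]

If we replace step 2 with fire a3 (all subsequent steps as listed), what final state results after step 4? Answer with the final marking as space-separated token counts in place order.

(re-executing from step 2 with the substitution; state before step 2: [6 0 3 0])
2 | fire a3 | [6 0 3 0]
3 | fire a1 | [5 1 3 1]
4 | fire a1 | [4 2 3 2]

4 2 3 2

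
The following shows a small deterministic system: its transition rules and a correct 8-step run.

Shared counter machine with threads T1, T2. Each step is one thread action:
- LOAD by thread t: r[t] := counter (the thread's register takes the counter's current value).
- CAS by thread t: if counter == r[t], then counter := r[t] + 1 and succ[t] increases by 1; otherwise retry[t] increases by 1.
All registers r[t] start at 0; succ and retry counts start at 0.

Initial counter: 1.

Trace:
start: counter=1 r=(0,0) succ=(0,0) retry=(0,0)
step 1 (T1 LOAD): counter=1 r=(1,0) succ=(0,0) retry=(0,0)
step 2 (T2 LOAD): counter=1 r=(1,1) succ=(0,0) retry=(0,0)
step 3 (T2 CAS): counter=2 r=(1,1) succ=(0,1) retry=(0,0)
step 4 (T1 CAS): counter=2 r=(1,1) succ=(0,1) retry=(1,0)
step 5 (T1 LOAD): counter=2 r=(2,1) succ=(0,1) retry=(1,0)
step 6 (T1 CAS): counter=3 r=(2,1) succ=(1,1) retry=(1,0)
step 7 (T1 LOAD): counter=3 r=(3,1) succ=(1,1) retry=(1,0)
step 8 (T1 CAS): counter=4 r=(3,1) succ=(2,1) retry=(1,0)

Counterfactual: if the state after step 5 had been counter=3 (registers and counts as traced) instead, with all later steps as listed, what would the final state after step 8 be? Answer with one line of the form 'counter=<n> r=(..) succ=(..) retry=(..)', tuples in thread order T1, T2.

counter=4 r=(3,1) succ=(1,1) retry=(2,0)

state after step 5 := counter=3 r=(2,1) succ=(0,1) retry=(1,0)
step 6 (T1 CAS): counter=3 r=(2,1) succ=(0,1) retry=(2,0)
step 7 (T1 LOAD): counter=3 r=(3,1) succ=(0,1) retry=(2,0)
step 8 (T1 CAS): counter=4 r=(3,1) succ=(1,1) retry=(2,0)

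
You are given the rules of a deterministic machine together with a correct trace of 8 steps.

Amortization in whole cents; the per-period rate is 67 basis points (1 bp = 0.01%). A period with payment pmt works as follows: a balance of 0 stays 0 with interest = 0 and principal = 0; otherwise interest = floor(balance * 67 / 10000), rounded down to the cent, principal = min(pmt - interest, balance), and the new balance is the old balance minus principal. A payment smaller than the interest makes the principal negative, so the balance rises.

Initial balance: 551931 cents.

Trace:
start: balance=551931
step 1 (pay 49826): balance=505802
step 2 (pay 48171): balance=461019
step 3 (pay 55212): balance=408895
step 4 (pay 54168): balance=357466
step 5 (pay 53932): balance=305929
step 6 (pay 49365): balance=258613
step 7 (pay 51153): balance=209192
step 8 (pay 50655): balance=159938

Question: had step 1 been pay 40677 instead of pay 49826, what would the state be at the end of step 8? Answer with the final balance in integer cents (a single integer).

169526

(re-executing from step 1 with the substitution; state before step 1: balance=551931)
step 1 (pay 40677): balance=514951
step 2 (pay 48171): balance=470230
step 3 (pay 55212): balance=418168
step 4 (pay 54168): balance=366801
step 5 (pay 53932): balance=315326
step 6 (pay 49365): balance=268073
step 7 (pay 51153): balance=218716
step 8 (pay 50655): balance=169526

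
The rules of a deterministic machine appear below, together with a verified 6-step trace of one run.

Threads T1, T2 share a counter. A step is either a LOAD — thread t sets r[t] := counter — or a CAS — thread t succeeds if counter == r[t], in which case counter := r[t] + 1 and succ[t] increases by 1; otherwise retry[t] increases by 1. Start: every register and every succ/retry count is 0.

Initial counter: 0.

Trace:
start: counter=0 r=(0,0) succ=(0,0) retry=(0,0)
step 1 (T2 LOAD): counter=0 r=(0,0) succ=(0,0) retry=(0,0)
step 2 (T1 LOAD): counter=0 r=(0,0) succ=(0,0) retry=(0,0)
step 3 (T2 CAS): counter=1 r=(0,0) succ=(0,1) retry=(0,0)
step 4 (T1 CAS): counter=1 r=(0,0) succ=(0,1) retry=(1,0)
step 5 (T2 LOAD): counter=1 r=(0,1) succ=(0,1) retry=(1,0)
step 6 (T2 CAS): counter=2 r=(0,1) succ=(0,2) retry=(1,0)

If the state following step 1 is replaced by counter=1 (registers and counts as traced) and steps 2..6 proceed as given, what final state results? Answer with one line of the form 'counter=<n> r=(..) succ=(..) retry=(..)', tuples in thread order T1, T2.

state after step 1 := counter=1 r=(0,0) succ=(0,0) retry=(0,0)
step 2 (T1 LOAD): counter=1 r=(1,0) succ=(0,0) retry=(0,0)
step 3 (T2 CAS): counter=1 r=(1,0) succ=(0,0) retry=(0,1)
step 4 (T1 CAS): counter=2 r=(1,0) succ=(1,0) retry=(0,1)
step 5 (T2 LOAD): counter=2 r=(1,2) succ=(1,0) retry=(0,1)
step 6 (T2 CAS): counter=3 r=(1,2) succ=(1,1) retry=(0,1)

counter=3 r=(1,2) succ=(1,1) retry=(0,1)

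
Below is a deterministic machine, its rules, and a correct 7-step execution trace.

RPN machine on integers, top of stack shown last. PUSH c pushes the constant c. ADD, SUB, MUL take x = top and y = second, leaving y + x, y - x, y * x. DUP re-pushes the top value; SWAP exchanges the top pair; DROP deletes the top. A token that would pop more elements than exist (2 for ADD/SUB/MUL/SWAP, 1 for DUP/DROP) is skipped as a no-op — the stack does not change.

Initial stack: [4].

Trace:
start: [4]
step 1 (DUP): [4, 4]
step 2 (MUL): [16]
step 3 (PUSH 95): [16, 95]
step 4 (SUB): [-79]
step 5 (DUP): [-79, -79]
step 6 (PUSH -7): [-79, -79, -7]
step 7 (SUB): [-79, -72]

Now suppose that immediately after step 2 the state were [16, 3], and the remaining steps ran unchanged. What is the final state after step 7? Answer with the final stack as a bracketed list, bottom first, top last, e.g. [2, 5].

[16, -92, -85]

state after step 2 := [16, 3]
step 3 (PUSH 95): [16, 3, 95]
step 4 (SUB): [16, -92]
step 5 (DUP): [16, -92, -92]
step 6 (PUSH -7): [16, -92, -92, -7]
step 7 (SUB): [16, -92, -85]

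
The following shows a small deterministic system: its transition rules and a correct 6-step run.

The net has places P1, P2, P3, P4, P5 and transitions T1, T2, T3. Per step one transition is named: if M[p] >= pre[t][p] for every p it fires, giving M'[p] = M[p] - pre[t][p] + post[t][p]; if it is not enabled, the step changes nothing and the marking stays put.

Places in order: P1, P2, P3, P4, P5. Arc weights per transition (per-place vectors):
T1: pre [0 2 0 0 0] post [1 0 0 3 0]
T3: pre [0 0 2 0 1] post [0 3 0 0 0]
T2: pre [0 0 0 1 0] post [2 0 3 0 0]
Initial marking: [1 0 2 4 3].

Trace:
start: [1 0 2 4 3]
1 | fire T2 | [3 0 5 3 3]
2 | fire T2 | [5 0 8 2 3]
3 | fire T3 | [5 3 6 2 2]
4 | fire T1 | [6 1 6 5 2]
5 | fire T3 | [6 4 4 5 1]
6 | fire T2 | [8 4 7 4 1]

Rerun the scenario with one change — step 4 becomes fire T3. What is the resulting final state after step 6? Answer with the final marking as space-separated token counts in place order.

(re-executing from step 4 with the substitution; state before step 4: [5 3 6 2 2])
4 | fire T3 | [5 6 4 2 1]
5 | fire T3 | [5 9 2 2 0]
6 | fire T2 | [7 9 5 1 0]

7 9 5 1 0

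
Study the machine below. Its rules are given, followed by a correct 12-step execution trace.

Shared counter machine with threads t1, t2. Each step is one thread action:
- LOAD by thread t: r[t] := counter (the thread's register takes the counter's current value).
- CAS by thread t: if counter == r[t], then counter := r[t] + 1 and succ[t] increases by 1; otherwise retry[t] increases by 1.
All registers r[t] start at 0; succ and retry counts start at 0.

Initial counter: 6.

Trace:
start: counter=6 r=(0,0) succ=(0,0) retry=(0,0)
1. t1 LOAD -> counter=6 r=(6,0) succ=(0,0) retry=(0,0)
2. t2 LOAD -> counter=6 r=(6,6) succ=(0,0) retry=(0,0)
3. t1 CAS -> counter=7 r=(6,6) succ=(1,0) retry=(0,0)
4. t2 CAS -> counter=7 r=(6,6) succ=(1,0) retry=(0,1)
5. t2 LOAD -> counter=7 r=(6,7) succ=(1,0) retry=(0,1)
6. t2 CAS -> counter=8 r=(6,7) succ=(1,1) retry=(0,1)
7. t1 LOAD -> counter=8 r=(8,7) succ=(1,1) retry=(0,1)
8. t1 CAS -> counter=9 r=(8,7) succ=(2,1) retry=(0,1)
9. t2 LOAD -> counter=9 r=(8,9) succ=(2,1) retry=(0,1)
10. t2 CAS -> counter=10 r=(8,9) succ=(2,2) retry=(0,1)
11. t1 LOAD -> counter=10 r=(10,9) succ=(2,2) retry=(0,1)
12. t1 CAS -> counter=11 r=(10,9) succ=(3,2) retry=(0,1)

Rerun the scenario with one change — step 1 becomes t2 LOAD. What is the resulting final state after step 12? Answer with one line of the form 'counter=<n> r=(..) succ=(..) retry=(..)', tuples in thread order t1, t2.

(re-executing from step 1 with the substitution; state before step 1: counter=6 r=(0,0) succ=(0,0) retry=(0,0))
1. t2 LOAD -> counter=6 r=(0,6) succ=(0,0) retry=(0,0)
2. t2 LOAD -> counter=6 r=(0,6) succ=(0,0) retry=(0,0)
3. t1 CAS -> counter=6 r=(0,6) succ=(0,0) retry=(1,0)
4. t2 CAS -> counter=7 r=(0,6) succ=(0,1) retry=(1,0)
5. t2 LOAD -> counter=7 r=(0,7) succ=(0,1) retry=(1,0)
6. t2 CAS -> counter=8 r=(0,7) succ=(0,2) retry=(1,0)
7. t1 LOAD -> counter=8 r=(8,7) succ=(0,2) retry=(1,0)
8. t1 CAS -> counter=9 r=(8,7) succ=(1,2) retry=(1,0)
9. t2 LOAD -> counter=9 r=(8,9) succ=(1,2) retry=(1,0)
10. t2 CAS -> counter=10 r=(8,9) succ=(1,3) retry=(1,0)
11. t1 LOAD -> counter=10 r=(10,9) succ=(1,3) retry=(1,0)
12. t1 CAS -> counter=11 r=(10,9) succ=(2,3) retry=(1,0)

counter=11 r=(10,9) succ=(2,3) retry=(1,0)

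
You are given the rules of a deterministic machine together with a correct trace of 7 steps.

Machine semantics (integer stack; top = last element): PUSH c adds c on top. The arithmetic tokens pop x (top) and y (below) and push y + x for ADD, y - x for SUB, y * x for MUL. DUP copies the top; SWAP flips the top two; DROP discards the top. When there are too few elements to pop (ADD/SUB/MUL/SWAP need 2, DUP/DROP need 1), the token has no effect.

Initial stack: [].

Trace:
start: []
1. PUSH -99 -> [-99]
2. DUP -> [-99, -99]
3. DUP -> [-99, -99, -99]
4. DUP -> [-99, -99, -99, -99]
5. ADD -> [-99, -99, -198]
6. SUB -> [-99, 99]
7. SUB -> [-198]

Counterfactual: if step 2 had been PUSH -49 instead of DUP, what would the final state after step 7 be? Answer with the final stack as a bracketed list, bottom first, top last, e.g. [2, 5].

[-148]

(re-executing from step 2 with the substitution; state before step 2: [-99])
2. PUSH -49 -> [-99, -49]
3. DUP -> [-99, -49, -49]
4. DUP -> [-99, -49, -49, -49]
5. ADD -> [-99, -49, -98]
6. SUB -> [-99, 49]
7. SUB -> [-148]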